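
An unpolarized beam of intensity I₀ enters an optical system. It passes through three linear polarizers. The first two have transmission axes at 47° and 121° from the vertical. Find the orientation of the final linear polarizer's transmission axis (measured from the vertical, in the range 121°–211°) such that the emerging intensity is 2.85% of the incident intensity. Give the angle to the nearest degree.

θ ≈ 151°

Unpolarized light through the first polarizer → I₁ = ½ I₀, now polarized at 47°.
I₂ = I₁ cos²(121° − 47°) = 0.5 I₀ · cos²(74°) = 0.03799 I₀.
Need I₃/I₀ = 0.0285, so cos²(θ − 121°) = 0.0285 / 0.03799 = 0.7502.
θ − 121° = arccos(√0.7502) = 30.0°, giving θ ≈ 121 + 30.0 = 151.0°.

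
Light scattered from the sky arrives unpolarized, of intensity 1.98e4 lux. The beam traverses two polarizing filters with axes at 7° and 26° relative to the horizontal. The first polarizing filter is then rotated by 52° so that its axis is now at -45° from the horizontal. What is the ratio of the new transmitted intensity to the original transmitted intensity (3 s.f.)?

Before rotation:
Unpolarized light through the first polarizer → I₁ = ½ I₀, now polarized at 7°.
I₂ = I₁ cos²(26° − 7°) = 0.5 I₀ · cos²(19°) = 0.447 I₀.
After rotation:
Unpolarized light through the first polarizer → I₁ = ½ I₀, now polarized at -45°.
I₂ = I₁ cos²(26° + 45°) = 0.5 I₀ · cos²(71°) = 0.053 I₀.
Ratio = 0.053 / 0.447 = 0.1186.

I_new/I_old ≈ 0.119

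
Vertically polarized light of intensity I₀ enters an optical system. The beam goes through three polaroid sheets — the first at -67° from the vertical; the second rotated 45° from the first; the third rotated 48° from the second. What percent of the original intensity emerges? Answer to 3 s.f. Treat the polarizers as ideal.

I₁ = I₀ cos²(-67° − 0°) = I₀ cos²(67°) = 0.1527 I₀.
I₂ = I₁ cos²(45°) = 0.1527 · 0.5 I₀ = 0.07634 I₀.
I₃ = I₂ cos²(48°) = 0.07634 · 0.4477 I₀ = 0.03418 I₀.
That is 3.418% of the incident intensity.

≈ 3.42%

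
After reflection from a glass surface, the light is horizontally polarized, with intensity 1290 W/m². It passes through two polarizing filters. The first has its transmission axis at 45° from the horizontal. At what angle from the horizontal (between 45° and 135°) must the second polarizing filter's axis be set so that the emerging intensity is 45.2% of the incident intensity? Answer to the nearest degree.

By Malus's law, I₁ = I₀ cos²(45° − 0°) = I₀ cos²(45°) = 0.5 I₀.
Need I₂/I₀ = 0.452, so cos²(θ − 45°) = 0.452 / 0.5 = 0.904.
θ − 45° = arccos(√0.904) = 18.0°, giving θ ≈ 45 + 18.0 = 63.0°.

θ ≈ 63°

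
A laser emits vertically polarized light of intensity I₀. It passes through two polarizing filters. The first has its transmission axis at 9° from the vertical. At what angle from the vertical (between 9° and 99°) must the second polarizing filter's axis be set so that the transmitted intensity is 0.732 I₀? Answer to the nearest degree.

θ ≈ 39°

By Malus's law, I₁ = I₀ cos²(9° − 0°) = I₀ cos²(9°) = 0.9755 I₀.
Need I₂/I₀ = 0.732, so cos²(θ − 9°) = 0.732 / 0.9755 = 0.7504.
θ − 9° = arccos(√0.7504) = 30.0°, giving θ ≈ 9 + 30.0 = 39.0°.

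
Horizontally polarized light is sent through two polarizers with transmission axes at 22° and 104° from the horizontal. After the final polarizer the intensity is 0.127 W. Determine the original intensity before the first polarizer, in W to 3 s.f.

I₀ ≈ 7.63 W

By Malus's law, I₁ = I₀ cos²(22° − 0°) = I₀ cos²(22°) = 0.8597 I₀.
I₂ = I₁ cos²(104° − 22°) = 0.8597 I₀ · cos²(82°) = 0.01665 I₀.
So 0.127 W = 0.01665 I₀, giving I₀ = 0.127/0.01665 = 7.627 W.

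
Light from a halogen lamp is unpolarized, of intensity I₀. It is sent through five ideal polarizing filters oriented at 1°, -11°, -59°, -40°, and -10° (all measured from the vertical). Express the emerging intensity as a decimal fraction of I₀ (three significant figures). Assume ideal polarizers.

≈ 0.144 I₀

Unpolarized light through the first polarizer → I₁ = ½ I₀, now polarized at 1°.
I₂ = I₁ cos²(-11° − 1°) = 0.5 I₀ · cos²(12°) = 0.4784 I₀.
I₃ = I₂ cos²(-59° + 11°) = 0.4784 I₀ · cos²(48°) = 0.2142 I₀.
I₄ = I₃ cos²(-40° + 59°) = 0.2142 I₀ · cos²(19°) = 0.1915 I₀.
I₅ = I₄ cos²(-10° + 40°) = 0.1915 I₀ · cos²(30°) = 0.1436 I₀.
Transmitted fraction = 0.1436.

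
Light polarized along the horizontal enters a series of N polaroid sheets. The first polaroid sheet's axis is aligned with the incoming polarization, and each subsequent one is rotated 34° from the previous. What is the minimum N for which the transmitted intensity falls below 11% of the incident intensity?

First polarizer is aligned with the polarization: full transmission.
Each further stage multiplies by cos²(34°) = 0.6873.
After N polarizers: T = 0.6873^(N−1). Require T < 0.11 ⇒ N−1 > ln(0.11)/ln(0.6873) = 5.89, so N−1 ≥ 6 and N = 7.
Check: N=7 gives T = 0.1054 < 0.11; N=6 gives T = 0.1534.

N = 7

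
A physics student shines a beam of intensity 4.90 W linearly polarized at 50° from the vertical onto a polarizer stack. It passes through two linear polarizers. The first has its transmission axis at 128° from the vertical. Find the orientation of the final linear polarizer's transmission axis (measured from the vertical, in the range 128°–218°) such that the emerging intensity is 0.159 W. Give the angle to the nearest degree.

θ ≈ 158°

By Malus's law, I₁ = I₀ cos²(128° − 50°) = I₀ cos²(78°) = 0.04323 I₀.
Target fraction: 0.159 / 4.90 W = 0.03245 of I₀.
Need I₂/I₀ = 0.03245, so cos²(θ − 128°) = 0.03245 / 0.04323 = 0.7507.
θ − 128° = arccos(√0.7507) = 30.0°, giving θ ≈ 128 + 30.0 = 158.0°.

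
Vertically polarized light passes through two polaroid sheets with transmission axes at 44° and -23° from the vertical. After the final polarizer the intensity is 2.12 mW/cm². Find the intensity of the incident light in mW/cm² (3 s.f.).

I₁ = I₀ cos²(44° − 0°) = I₀ cos²(44°) = 0.5174 I₀.
I₂ = I₁ cos²(-23° − 44°) = 0.5174 I₀ · cos²(67°) = 0.079 I₀.
So 2.12 mW/cm² = 0.079 I₀, giving I₀ = 2.12/0.079 = 26.84 mW/cm².

I₀ ≈ 26.8 mW/cm²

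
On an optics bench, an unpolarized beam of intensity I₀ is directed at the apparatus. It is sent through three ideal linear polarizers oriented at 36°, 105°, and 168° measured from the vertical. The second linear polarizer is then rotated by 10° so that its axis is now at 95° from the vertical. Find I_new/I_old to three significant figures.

Before rotation:
Unpolarized light through the first polarizer → I₁ = ½ I₀, now polarized at 36°.
I₂ = I₁ cos²(105° − 36°) = 0.5 I₀ · cos²(69°) = 0.06421 I₀.
I₃ = I₂ cos²(168° − 105°) = 0.06421 I₀ · cos²(63°) = 0.01323 I₀.
After rotation:
Unpolarized light through the first polarizer → I₁ = ½ I₀, now polarized at 36°.
I₂ = I₁ cos²(95° − 36°) = 0.5 I₀ · cos²(59°) = 0.1326 I₀.
I₃ = I₂ cos²(168° − 95°) = 0.1326 I₀ · cos²(73°) = 0.01134 I₀.
Ratio = 0.01134 / 0.01323 = 0.8566.

I_new/I_old ≈ 0.857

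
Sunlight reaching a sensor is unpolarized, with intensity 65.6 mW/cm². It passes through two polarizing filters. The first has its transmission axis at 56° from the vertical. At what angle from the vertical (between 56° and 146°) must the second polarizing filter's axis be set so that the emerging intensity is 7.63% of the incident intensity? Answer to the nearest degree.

θ ≈ 123°

Unpolarized light through the first polarizer → I₁ = ½ I₀, now polarized at 56°.
Need I₂/I₀ = 0.0763, so cos²(θ − 56°) = 0.0763 / 0.5 = 0.1526.
θ − 56° = arccos(√0.1526) = 67.0°, giving θ ≈ 56 + 67.0 = 123.0°.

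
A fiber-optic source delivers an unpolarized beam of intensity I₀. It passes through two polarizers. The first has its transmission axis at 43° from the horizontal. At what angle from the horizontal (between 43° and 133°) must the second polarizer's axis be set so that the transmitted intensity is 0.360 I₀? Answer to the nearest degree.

Unpolarized light through the first polarizer → I₁ = ½ I₀, now polarized at 43°.
Need I₂/I₀ = 0.36, so cos²(θ − 43°) = 0.36 / 0.5 = 0.72.
θ − 43° = arccos(√0.72) = 31.9°, giving θ ≈ 43 + 31.9 = 74.9°.

θ ≈ 75°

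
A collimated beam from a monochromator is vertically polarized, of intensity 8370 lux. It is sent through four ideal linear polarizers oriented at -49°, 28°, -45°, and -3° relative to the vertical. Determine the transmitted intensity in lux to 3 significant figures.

I ≈ 8.61 lux

By Malus's law, I₁ = 8370 lux · cos²(49°) = 3603 lux.
I₂ = I₁ · cos²(77°) = 3603 · 0.0506 = 182.3 lux.
I₃ = I₂ · cos²(73°) = 182.3 · 0.08548 = 15.58 lux.
I₄ = I₃ · cos²(42°) = 15.58 · 0.5523 = 8.606 lux.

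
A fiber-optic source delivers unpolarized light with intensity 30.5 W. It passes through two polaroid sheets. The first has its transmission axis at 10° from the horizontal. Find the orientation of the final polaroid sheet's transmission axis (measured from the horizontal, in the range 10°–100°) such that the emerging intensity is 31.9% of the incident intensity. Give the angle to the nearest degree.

θ ≈ 47°

Unpolarized light through the first polarizer → I₁ = ½ I₀, now polarized at 10°.
Need I₂/I₀ = 0.319, so cos²(θ − 10°) = 0.319 / 0.5 = 0.638.
θ − 10° = arccos(√0.638) = 37.0°, giving θ ≈ 10 + 37.0 = 47.0°.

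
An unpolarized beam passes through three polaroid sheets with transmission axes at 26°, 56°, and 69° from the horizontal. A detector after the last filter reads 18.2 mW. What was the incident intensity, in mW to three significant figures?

Unpolarized light through the first polarizer → I₁ = ½ I₀, now polarized at 26°.
I₂ = I₁ cos²(56° − 26°) = 0.5 I₀ · cos²(30°) = 0.375 I₀.
I₃ = I₂ cos²(69° − 56°) = 0.375 I₀ · cos²(13°) = 0.356 I₀.
So 18.2 mW = 0.356 I₀, giving I₀ = 18.2/0.356 = 51.12 mW.

I₀ ≈ 51.1 mW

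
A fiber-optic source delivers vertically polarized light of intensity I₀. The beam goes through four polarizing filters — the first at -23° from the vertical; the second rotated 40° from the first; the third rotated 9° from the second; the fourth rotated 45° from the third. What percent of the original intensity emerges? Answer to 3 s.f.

≈ 24.3%

I₁ = I₀ cos²(-23° − 0°) = I₀ cos²(23°) = 0.8473 I₀.
I₂ = I₁ cos²(40°) = 0.8473 · 0.5868 I₀ = 0.4972 I₀.
I₃ = I₂ cos²(9°) = 0.4972 · 0.9755 I₀ = 0.4851 I₀.
I₄ = I₃ cos²(45°) = 0.4851 · 0.5 I₀ = 0.2425 I₀.
That is 24.25% of the incident intensity.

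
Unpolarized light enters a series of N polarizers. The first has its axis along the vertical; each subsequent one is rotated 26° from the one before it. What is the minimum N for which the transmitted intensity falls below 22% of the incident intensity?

First polarizer halves the unpolarized light: factor 1/2.
Each further stage multiplies by cos²(26°) = 0.8078.
After N polarizers: T = 0.5·0.8078^(N−1). Require T < 0.22 ⇒ N−1 > ln(0.22/0.5)/ln(0.8078) = 3.85, so N−1 ≥ 4 and N = 5.
Check: N=5 gives T = 0.2129 < 0.22; N=4 gives T = 0.2636.

N = 5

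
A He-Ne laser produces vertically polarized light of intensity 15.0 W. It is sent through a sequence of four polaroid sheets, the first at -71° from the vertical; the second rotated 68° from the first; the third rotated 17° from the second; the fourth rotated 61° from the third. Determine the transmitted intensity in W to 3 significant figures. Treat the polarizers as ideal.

By Malus's law, I₁ = 15.0 W · cos²(71°) = 1.59 W.
I₂ = I₁ · cos²(68°) = 1.59 · 0.1403 = 0.2231 W.
I₃ = I₂ · cos²(17°) = 0.2231 · 0.9145 = 0.204 W.
I₄ = I₃ · cos²(61°) = 0.204 · 0.235 = 0.04796 W.

I ≈ 0.0480 W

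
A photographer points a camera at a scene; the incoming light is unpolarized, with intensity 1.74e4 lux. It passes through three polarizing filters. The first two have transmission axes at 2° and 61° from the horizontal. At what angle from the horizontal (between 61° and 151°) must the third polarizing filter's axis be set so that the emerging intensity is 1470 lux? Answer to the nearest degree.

Unpolarized light through the first polarizer → I₁ = ½ I₀, now polarized at 2°.
I₂ = I₁ cos²(61° − 2°) = 0.5 I₀ · cos²(59°) = 0.1326 I₀.
Target fraction: 1470 / 1.74e4 lux = 0.08448 of I₀.
Need I₃/I₀ = 0.08448, so cos²(θ − 61°) = 0.08448 / 0.1326 = 0.637.
θ − 61° = arccos(√0.637) = 37.1°, giving θ ≈ 61 + 37.1 = 98.1°.

θ ≈ 98°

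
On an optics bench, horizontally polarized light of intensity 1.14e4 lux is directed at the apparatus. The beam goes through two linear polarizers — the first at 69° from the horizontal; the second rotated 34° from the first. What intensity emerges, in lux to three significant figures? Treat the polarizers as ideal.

I ≈ 1010 lux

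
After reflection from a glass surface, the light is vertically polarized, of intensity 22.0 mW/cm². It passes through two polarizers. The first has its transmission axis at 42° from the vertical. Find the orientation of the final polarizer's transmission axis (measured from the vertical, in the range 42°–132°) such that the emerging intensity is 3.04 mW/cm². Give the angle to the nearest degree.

θ ≈ 102°

I₁ = I₀ cos²(42° − 0°) = I₀ cos²(42°) = 0.5523 I₀.
Target fraction: 3.04 / 22.0 mW/cm² = 0.1382 of I₀.
Need I₂/I₀ = 0.1382, so cos²(θ − 42°) = 0.1382 / 0.5523 = 0.2502.
θ − 42° = arccos(√0.2502) = 60.0°, giving θ ≈ 42 + 60.0 = 102.0°.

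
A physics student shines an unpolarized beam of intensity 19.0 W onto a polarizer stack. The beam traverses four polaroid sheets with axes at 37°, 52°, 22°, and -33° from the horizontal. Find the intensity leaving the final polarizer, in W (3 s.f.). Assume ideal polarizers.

I ≈ 2.19 W

Unpolarized light through the first polarizer → I₁ = 19.0 W/2 = 9.5 W, polarized at 37°.
I₂ = I₁ · cos²(15°) = 9.5 · 0.933 = 8.864 W.
I₃ = I₂ · cos²(30°) = 8.864 · 0.75 = 6.648 W.
I₄ = I₃ · cos²(55°) = 6.648 · 0.329 = 2.187 W.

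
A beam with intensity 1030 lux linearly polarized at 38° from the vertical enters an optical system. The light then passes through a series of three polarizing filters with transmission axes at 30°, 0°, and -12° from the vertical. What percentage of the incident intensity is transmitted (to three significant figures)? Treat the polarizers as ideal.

I₁ = 1030 lux · cos²(8°) = 1010 lux.
I₂ = I₁ · cos²(30°) = 1010 · 0.75 = 757.5 lux.
I₃ = I₂ · cos²(12°) = 757.5 · 0.9568 = 724.8 lux.
That is 70.37% of the incident intensity.

≈ 70.4%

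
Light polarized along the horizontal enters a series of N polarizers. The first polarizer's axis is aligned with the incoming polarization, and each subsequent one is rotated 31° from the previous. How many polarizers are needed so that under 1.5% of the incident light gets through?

N = 15

First polarizer is aligned with the polarization: full transmission.
Each further stage multiplies by cos²(31°) = 0.7347.
After N polarizers: T = 0.7347^(N−1). Require T < 0.015 ⇒ N−1 > ln(0.015)/ln(0.7347) = 13.62, so N−1 ≥ 14 and N = 15.
Check: N=15 gives T = 0.01336 < 0.015; N=14 gives T = 0.01818.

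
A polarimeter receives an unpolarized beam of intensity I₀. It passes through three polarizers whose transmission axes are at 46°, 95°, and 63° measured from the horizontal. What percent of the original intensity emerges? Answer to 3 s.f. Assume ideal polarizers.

Unpolarized light through the first polarizer → I₁ = ½ I₀, now polarized at 46°.
I₂ = I₁ cos²(95° − 46°) = 0.5 I₀ · cos²(49°) = 0.2152 I₀.
I₃ = I₂ cos²(63° − 95°) = 0.2152 I₀ · cos²(32°) = 0.1548 I₀.
That is 15.48% of the incident intensity.

≈ 15.5%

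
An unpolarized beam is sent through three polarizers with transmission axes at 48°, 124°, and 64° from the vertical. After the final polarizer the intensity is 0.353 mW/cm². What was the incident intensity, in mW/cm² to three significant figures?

Unpolarized light through the first polarizer → I₁ = ½ I₀, now polarized at 48°.
I₂ = I₁ cos²(124° − 48°) = 0.5 I₀ · cos²(76°) = 0.02926 I₀.
I₃ = I₂ cos²(64° − 124°) = 0.02926 I₀ · cos²(60°) = 0.007316 I₀.
So 0.353 mW/cm² = 0.007316 I₀, giving I₀ = 0.353/0.007316 = 48.25 mW/cm².

I₀ ≈ 48.3 mW/cm²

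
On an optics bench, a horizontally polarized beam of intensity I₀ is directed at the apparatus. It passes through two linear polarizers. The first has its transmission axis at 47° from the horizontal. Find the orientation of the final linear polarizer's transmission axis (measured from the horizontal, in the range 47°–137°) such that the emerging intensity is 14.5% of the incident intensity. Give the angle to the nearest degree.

I₁ = I₀ cos²(47° − 0°) = I₀ cos²(47°) = 0.4651 I₀.
Need I₂/I₀ = 0.145, so cos²(θ − 47°) = 0.145 / 0.4651 = 0.3117.
θ − 47° = arccos(√0.3117) = 56.1°, giving θ ≈ 47 + 56.1 = 103.1°.

θ ≈ 103°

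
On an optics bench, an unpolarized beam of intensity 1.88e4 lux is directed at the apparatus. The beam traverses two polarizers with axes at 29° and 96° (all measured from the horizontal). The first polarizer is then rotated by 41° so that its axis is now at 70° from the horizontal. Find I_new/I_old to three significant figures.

I_new/I_old ≈ 5.29

Before rotation:
Unpolarized light through the first polarizer → I₁ = ½ I₀, now polarized at 29°.
I₂ = I₁ cos²(96° − 29°) = 0.5 I₀ · cos²(67°) = 0.07634 I₀.
After rotation:
Unpolarized light through the first polarizer → I₁ = ½ I₀, now polarized at 70°.
I₂ = I₁ cos²(96° − 70°) = 0.5 I₀ · cos²(26°) = 0.4039 I₀.
Ratio = 0.4039 / 0.07634 = 5.291.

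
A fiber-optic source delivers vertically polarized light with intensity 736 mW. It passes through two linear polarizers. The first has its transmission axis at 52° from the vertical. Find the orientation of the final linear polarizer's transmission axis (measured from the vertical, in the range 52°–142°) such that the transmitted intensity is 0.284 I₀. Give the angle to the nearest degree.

I₁ = I₀ cos²(52° − 0°) = I₀ cos²(52°) = 0.379 I₀.
Need I₂/I₀ = 0.284, so cos²(θ − 52°) = 0.284 / 0.379 = 0.7493.
θ − 52° = arccos(√0.7493) = 30.0°, giving θ ≈ 52 + 30.0 = 82.0°.

θ ≈ 82°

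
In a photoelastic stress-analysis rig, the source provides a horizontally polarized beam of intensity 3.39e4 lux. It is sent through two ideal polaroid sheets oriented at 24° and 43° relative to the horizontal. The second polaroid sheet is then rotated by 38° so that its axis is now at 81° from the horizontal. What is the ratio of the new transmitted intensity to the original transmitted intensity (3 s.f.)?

Before rotation:
I₁ = I₀ cos²(24° − 0°) = I₀ cos²(24°) = 0.8346 I₀.
I₂ = I₁ cos²(43° − 24°) = 0.8346 I₀ · cos²(19°) = 0.7461 I₀.
After rotation:
I₁ = I₀ cos²(24° − 0°) = I₀ cos²(24°) = 0.8346 I₀.
I₂ = I₁ cos²(81° − 24°) = 0.8346 I₀ · cos²(57°) = 0.2476 I₀.
Ratio = 0.2476 / 0.7461 = 0.3318.

I_new/I_old ≈ 0.332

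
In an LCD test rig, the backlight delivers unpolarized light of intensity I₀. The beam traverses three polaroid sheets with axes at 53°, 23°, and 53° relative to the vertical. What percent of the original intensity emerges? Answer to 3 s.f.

Unpolarized light through the first polarizer → I₁ = ½ I₀, now polarized at 53°.
I₂ = I₁ cos²(23° − 53°) = 0.5 I₀ · cos²(30°) = 0.375 I₀.
I₃ = I₂ cos²(53° − 23°) = 0.375 I₀ · cos²(30°) = 0.2813 I₀.
That is 28.13% of the incident intensity.

≈ 28.1%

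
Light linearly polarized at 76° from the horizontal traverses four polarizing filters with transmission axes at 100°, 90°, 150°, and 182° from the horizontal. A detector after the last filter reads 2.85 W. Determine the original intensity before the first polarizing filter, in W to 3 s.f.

I₁ = I₀ cos²(100° − 76°) = I₀ cos²(24°) = 0.8346 I₀.
I₂ = I₁ cos²(90° − 100°) = 0.8346 I₀ · cos²(10°) = 0.8094 I₀.
I₃ = I₂ cos²(150° − 90°) = 0.8094 I₀ · cos²(60°) = 0.2024 I₀.
I₄ = I₃ cos²(182° − 150°) = 0.2024 I₀ · cos²(32°) = 0.1455 I₀.
So 2.85 W = 0.1455 I₀, giving I₀ = 2.85/0.1455 = 19.58 W.

I₀ ≈ 19.6 W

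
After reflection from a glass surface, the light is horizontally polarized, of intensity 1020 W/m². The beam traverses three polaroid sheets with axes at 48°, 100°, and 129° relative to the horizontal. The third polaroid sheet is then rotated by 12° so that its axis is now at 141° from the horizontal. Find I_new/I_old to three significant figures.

I_new/I_old ≈ 0.745

Before rotation:
I₁ = I₀ cos²(48° − 0°) = I₀ cos²(48°) = 0.4477 I₀.
I₂ = I₁ cos²(100° − 48°) = 0.4477 I₀ · cos²(52°) = 0.1697 I₀.
I₃ = I₂ cos²(129° − 100°) = 0.1697 I₀ · cos²(29°) = 0.1298 I₀.
After rotation:
I₁ = I₀ cos²(48° − 0°) = I₀ cos²(48°) = 0.4477 I₀.
I₂ = I₁ cos²(100° − 48°) = 0.4477 I₀ · cos²(52°) = 0.1697 I₀.
I₃ = I₂ cos²(141° − 100°) = 0.1697 I₀ · cos²(41°) = 0.09666 I₀.
Ratio = 0.09666 / 0.1298 = 0.7446.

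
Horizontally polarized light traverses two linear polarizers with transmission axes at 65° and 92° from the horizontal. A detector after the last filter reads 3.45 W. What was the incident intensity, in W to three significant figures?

By Malus's law, I₁ = I₀ cos²(65° − 0°) = I₀ cos²(65°) = 0.1786 I₀.
I₂ = I₁ cos²(92° − 65°) = 0.1786 I₀ · cos²(27°) = 0.1418 I₀.
So 3.45 W = 0.1418 I₀, giving I₀ = 3.45/0.1418 = 24.33 W.

I₀ ≈ 24.3 W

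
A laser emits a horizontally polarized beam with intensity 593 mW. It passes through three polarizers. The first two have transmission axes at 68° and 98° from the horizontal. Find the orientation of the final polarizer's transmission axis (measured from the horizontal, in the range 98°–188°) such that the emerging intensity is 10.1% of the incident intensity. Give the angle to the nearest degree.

I₁ = I₀ cos²(68° − 0°) = I₀ cos²(68°) = 0.1403 I₀.
I₂ = I₁ cos²(98° − 68°) = 0.1403 I₀ · cos²(30°) = 0.1052 I₀.
Need I₃/I₀ = 0.101, so cos²(θ − 98°) = 0.101 / 0.1052 = 0.9596.
θ − 98° = arccos(√0.9596) = 11.6°, giving θ ≈ 98 + 11.6 = 109.6°.

θ ≈ 110°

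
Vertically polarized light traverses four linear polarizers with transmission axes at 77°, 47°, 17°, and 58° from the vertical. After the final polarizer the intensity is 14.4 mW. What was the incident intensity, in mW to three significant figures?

I₀ ≈ 888 mW

I₁ = I₀ cos²(77° − 0°) = I₀ cos²(77°) = 0.0506 I₀.
I₂ = I₁ cos²(47° − 77°) = 0.0506 I₀ · cos²(30°) = 0.03795 I₀.
I₃ = I₂ cos²(17° − 47°) = 0.03795 I₀ · cos²(30°) = 0.02846 I₀.
I₄ = I₃ cos²(58° − 17°) = 0.02846 I₀ · cos²(41°) = 0.01621 I₀.
So 14.4 mW = 0.01621 I₀, giving I₀ = 14.4/0.01621 = 888.2 mW.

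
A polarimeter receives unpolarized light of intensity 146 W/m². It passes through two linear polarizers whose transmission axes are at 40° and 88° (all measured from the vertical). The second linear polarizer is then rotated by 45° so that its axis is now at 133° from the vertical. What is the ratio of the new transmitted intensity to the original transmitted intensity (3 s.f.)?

I_new/I_old ≈ 0.00612

Before rotation:
Unpolarized light through the first polarizer → I₁ = ½ I₀, now polarized at 40°.
I₂ = I₁ cos²(88° − 40°) = 0.5 I₀ · cos²(48°) = 0.2239 I₀.
After rotation:
Unpolarized light through the first polarizer → I₁ = ½ I₀, now polarized at 40°.
Angle between axes 1 and 2: 87°. I₂ = 0.5 I₀ · cos²(87°) = 0.00137 I₀.
Ratio = 0.00137 / 0.2239 = 0.006118.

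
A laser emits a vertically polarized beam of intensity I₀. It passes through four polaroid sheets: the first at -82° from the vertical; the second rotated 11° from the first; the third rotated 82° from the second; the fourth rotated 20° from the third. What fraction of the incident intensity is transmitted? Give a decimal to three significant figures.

≈ 0.000319 I₀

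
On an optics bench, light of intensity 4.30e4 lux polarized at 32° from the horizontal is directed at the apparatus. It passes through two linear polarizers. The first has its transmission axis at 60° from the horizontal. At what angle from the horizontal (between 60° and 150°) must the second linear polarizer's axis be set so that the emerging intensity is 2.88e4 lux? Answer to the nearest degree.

θ ≈ 82°

I₁ = I₀ cos²(60° − 32°) = I₀ cos²(28°) = 0.7796 I₀.
Target fraction: 2.88e4 / 4.30e4 lux = 0.6698 of I₀.
Need I₂/I₀ = 0.6698, so cos²(θ − 60°) = 0.6698 / 0.7796 = 0.8591.
θ − 60° = arccos(√0.8591) = 22.0°, giving θ ≈ 60 + 22.0 = 82.0°.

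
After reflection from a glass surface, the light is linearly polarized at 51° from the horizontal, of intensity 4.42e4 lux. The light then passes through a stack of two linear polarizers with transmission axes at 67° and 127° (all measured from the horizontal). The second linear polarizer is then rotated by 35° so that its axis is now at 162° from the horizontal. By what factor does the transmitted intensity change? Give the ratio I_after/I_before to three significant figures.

Before rotation:
By Malus's law, I₁ = I₀ cos²(67° − 51°) = I₀ cos²(16°) = 0.924 I₀.
I₂ = I₁ cos²(127° − 67°) = 0.924 I₀ · cos²(60°) = 0.231 I₀.
After rotation:
I₁ = I₀ cos²(67° − 51°) = I₀ cos²(16°) = 0.924 I₀.
Angle between axes 1 and 2: 85°. I₂ = 0.924 I₀ · cos²(85°) = 0.007019 I₀.
Ratio = 0.007019 / 0.231 = 0.03038.

I_new/I_old ≈ 0.0304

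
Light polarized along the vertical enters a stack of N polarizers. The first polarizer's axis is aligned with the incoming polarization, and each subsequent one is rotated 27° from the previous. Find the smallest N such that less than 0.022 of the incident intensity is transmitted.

N = 18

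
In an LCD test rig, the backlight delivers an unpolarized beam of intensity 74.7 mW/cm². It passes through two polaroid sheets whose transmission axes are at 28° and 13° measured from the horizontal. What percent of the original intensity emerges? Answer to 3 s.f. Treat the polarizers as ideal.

≈ 46.7%

Unpolarized light through the first polarizer → I₁ = 74.7 mW/cm²/2 = 37.35 mW/cm², polarized at 28°.
I₂ = I₁ · cos²(15°) = 37.35 · 0.933 = 34.85 mW/cm².
That is 46.65% of the incident intensity.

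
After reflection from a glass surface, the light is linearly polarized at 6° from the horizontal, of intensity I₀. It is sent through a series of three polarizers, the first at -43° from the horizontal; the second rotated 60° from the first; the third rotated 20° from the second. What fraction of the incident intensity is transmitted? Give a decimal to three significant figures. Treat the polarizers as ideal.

I₁ = I₀ cos²(-43° − 6°) = I₀ cos²(49°) = 0.4304 I₀.
I₂ = I₁ cos²(60°) = 0.4304 · 0.25 I₀ = 0.1076 I₀.
I₃ = I₂ cos²(20°) = 0.1076 · 0.883 I₀ = 0.09502 I₀.
Transmitted fraction = 0.09502.

≈ 0.0950 I₀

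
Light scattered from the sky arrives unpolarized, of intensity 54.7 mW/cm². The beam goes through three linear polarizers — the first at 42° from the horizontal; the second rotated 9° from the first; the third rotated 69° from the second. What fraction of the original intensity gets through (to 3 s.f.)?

I/I₀ ≈ 0.0626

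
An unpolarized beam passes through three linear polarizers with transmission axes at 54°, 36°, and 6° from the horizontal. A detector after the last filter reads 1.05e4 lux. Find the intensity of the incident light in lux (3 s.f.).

Unpolarized light through the first polarizer → I₁ = ½ I₀, now polarized at 54°.
I₂ = I₁ cos²(36° − 54°) = 0.5 I₀ · cos²(18°) = 0.4523 I₀.
I₃ = I₂ cos²(6° − 36°) = 0.4523 I₀ · cos²(30°) = 0.3392 I₀.
So 1.05e4 lux = 0.3392 I₀, giving I₀ = 1.05e4/0.3392 = 3.096e+04 lux.

I₀ ≈ 3.10e4 lux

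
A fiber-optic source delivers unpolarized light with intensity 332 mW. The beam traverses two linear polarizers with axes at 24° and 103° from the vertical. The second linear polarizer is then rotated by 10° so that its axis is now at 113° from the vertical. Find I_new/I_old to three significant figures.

Before rotation:
Unpolarized light through the first polarizer → I₁ = ½ I₀, now polarized at 24°.
I₂ = I₁ cos²(103° − 24°) = 0.5 I₀ · cos²(79°) = 0.0182 I₀.
After rotation:
Unpolarized light through the first polarizer → I₁ = ½ I₀, now polarized at 24°.
I₂ = I₁ cos²(113° − 24°) = 0.5 I₀ · cos²(89°) = 0.0001523 I₀.
Ratio = 0.0001523 / 0.0182 = 0.008366.

I_new/I_old ≈ 0.00837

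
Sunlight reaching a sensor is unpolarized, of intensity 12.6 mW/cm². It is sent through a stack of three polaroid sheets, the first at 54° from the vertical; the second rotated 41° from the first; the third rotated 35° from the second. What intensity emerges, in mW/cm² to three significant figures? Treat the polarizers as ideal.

Unpolarized light through the first polarizer → I₁ = 12.6 mW/cm²/2 = 6.3 mW/cm², polarized at 54°.
I₂ = I₁ · cos²(41°) = 6.3 · 0.5696 = 3.588 mW/cm².
I₃ = I₂ · cos²(35°) = 3.588 · 0.671 = 2.408 mW/cm².

I ≈ 2.41 mW/cm²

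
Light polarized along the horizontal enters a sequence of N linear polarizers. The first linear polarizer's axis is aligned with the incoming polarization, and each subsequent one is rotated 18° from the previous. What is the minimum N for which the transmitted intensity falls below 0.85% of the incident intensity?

N = 49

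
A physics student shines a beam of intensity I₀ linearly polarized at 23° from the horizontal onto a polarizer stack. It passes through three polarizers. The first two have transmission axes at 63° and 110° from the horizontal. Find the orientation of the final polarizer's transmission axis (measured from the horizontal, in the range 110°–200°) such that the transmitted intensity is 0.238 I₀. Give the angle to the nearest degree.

I₁ = I₀ cos²(63° − 23°) = I₀ cos²(40°) = 0.5868 I₀.
I₂ = I₁ cos²(110° − 63°) = 0.5868 I₀ · cos²(47°) = 0.2729 I₀.
Need I₃/I₀ = 0.238, so cos²(θ − 110°) = 0.238 / 0.2729 = 0.872.
θ − 110° = arccos(√0.872) = 21.0°, giving θ ≈ 110 + 21.0 = 131.0°.

θ ≈ 131°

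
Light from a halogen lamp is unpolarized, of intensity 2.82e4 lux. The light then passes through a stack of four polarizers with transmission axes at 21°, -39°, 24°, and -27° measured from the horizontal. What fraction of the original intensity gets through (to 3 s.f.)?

I/I₀ ≈ 0.0102

Unpolarized light through the first polarizer → I₁ = 2.82e4 lux/2 = 1.41e+04 lux, polarized at 21°.
I₂ = I₁ · cos²(60°) = 1.41e+04 · 0.25 = 3525 lux.
I₃ = I₂ · cos²(63°) = 3525 · 0.2061 = 726.5 lux.
I₄ = I₃ · cos²(51°) = 726.5 · 0.396 = 287.7 lux.
Transmitted fraction = 0.0102.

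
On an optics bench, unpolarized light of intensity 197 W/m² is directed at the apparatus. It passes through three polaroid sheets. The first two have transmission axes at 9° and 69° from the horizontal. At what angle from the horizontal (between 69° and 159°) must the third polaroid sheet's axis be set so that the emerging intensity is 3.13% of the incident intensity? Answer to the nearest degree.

θ ≈ 129°

Unpolarized light through the first polarizer → I₁ = ½ I₀, now polarized at 9°.
I₂ = I₁ cos²(69° − 9°) = 0.5 I₀ · cos²(60°) = 0.125 I₀.
Need I₃/I₀ = 0.0313, so cos²(θ − 69°) = 0.0313 / 0.125 = 0.2504.
θ − 69° = arccos(√0.2504) = 60.0°, giving θ ≈ 69 + 60.0 = 129.0°.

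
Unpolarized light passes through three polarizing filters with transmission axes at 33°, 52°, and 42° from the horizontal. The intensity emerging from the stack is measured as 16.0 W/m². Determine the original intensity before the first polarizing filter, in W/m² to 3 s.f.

Unpolarized light through the first polarizer → I₁ = ½ I₀, now polarized at 33°.
I₂ = I₁ cos²(52° − 33°) = 0.5 I₀ · cos²(19°) = 0.447 I₀.
I₃ = I₂ cos²(42° − 52°) = 0.447 I₀ · cos²(10°) = 0.4335 I₀.
So 16.0 W/m² = 0.4335 I₀, giving I₀ = 16.0/0.4335 = 36.91 W/m².

I₀ ≈ 36.9 W/m²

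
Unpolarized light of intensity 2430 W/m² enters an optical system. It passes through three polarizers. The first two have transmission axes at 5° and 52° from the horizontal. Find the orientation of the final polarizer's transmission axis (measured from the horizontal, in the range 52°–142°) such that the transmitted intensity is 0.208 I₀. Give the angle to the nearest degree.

Unpolarized light through the first polarizer → I₁ = ½ I₀, now polarized at 5°.
I₂ = I₁ cos²(52° − 5°) = 0.5 I₀ · cos²(47°) = 0.2326 I₀.
Need I₃/I₀ = 0.208, so cos²(θ − 52°) = 0.208 / 0.2326 = 0.8944.
θ − 52° = arccos(√0.8944) = 19.0°, giving θ ≈ 52 + 19.0 = 71.0°.

θ ≈ 71°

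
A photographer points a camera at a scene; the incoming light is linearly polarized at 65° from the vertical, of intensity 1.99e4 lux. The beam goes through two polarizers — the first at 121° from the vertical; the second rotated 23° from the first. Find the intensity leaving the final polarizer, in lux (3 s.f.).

I ≈ 5270 lux

I₁ = 1.99e4 lux · cos²(56°) = 6223 lux.
I₂ = I₁ · cos²(23°) = 6223 · 0.8473 = 5273 lux.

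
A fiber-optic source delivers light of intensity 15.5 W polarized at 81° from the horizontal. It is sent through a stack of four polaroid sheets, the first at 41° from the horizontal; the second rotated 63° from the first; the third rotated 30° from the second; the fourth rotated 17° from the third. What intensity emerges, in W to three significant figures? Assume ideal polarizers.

By Malus's law, I₁ = 15.5 W · cos²(40°) = 9.096 W.
I₂ = I₁ · cos²(63°) = 9.096 · 0.2061 = 1.875 W.
I₃ = I₂ · cos²(30°) = 1.875 · 0.75 = 1.406 W.
I₄ = I₃ · cos²(17°) = 1.406 · 0.9145 = 1.286 W.

I ≈ 1.29 W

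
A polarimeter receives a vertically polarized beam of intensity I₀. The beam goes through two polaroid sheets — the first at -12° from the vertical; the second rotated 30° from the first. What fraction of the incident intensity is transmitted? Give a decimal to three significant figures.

By Malus's law, I₁ = I₀ cos²(-12° − 0°) = I₀ cos²(12°) = 0.9568 I₀.
I₂ = I₁ cos²(30°) = 0.9568 · 0.75 I₀ = 0.7176 I₀.
Transmitted fraction = 0.7176.

≈ 0.718 I₀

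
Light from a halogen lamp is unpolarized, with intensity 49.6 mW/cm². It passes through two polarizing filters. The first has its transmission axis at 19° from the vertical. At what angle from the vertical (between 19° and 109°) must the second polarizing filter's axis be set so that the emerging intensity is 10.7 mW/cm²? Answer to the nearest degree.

θ ≈ 68°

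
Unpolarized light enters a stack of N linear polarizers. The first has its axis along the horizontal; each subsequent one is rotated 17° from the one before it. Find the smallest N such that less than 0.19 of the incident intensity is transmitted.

First polarizer halves the unpolarized light: factor 1/2.
Each further stage multiplies by cos²(17°) = 0.9145.
After N polarizers: T = 0.5·0.9145^(N−1). Require T < 0.19 ⇒ N−1 > ln(0.19/0.5)/ln(0.9145) = 10.83, so N−1 ≥ 11 and N = 12.
Check: N=12 gives T = 0.1871 < 0.19; N=11 gives T = 0.2046.

N = 12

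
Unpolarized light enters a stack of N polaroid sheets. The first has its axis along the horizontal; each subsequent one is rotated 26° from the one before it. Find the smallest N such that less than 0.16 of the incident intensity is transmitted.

N = 7

First polarizer halves the unpolarized light: factor 1/2.
Each further stage multiplies by cos²(26°) = 0.8078.
After N polarizers: T = 0.5·0.8078^(N−1). Require T < 0.16 ⇒ N−1 > ln(0.16/0.5)/ln(0.8078) = 5.34, so N−1 ≥ 6 and N = 7.
Check: N=7 gives T = 0.139 < 0.16; N=6 gives T = 0.172.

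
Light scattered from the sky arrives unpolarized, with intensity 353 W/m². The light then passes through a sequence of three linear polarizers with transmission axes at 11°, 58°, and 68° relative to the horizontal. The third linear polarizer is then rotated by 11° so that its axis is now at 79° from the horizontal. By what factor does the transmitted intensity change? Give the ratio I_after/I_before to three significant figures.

I_new/I_old ≈ 0.899

Before rotation:
Unpolarized light through the first polarizer → I₁ = ½ I₀, now polarized at 11°.
I₂ = I₁ cos²(58° − 11°) = 0.5 I₀ · cos²(47°) = 0.2326 I₀.
I₃ = I₂ cos²(68° − 58°) = 0.2326 I₀ · cos²(10°) = 0.2255 I₀.
After rotation:
Unpolarized light through the first polarizer → I₁ = ½ I₀, now polarized at 11°.
I₂ = I₁ cos²(58° − 11°) = 0.5 I₀ · cos²(47°) = 0.2326 I₀.
I₃ = I₂ cos²(79° − 58°) = 0.2326 I₀ · cos²(21°) = 0.2027 I₀.
Ratio = 0.2027 / 0.2255 = 0.8987.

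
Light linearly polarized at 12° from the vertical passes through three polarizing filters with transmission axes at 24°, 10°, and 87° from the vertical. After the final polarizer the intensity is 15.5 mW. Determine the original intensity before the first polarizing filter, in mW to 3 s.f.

By Malus's law, I₁ = I₀ cos²(24° − 12°) = I₀ cos²(12°) = 0.9568 I₀.
I₂ = I₁ cos²(10° − 24°) = 0.9568 I₀ · cos²(14°) = 0.9008 I₀.
I₃ = I₂ cos²(87° − 10°) = 0.9008 I₀ · cos²(77°) = 0.04558 I₀.
So 15.5 mW = 0.04558 I₀, giving I₀ = 15.5/0.04558 = 340 mW.

I₀ ≈ 340 mW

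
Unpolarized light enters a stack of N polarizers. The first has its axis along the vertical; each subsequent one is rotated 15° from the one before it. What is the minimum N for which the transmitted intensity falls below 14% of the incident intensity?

N = 20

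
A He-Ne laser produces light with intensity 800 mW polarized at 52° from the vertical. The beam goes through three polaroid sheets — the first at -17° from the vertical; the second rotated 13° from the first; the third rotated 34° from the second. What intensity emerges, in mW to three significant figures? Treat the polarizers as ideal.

I ≈ 67.0 mW

I₁ = 800 mW · cos²(69°) = 102.7 mW.
I₂ = I₁ · cos²(13°) = 102.7 · 0.9494 = 97.54 mW.
I₃ = I₂ · cos²(34°) = 97.54 · 0.6873 = 67.04 mW.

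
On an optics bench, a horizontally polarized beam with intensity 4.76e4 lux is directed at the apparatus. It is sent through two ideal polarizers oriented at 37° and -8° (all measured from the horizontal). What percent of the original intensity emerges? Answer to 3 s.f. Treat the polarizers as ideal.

≈ 31.9%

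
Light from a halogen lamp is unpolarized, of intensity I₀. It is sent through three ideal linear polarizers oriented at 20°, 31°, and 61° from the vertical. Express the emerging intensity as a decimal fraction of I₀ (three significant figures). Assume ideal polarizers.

≈ 0.361 I₀

Unpolarized light through the first polarizer → I₁ = ½ I₀, now polarized at 20°.
I₂ = I₁ cos²(31° − 20°) = 0.5 I₀ · cos²(11°) = 0.4818 I₀.
I₃ = I₂ cos²(61° − 31°) = 0.4818 I₀ · cos²(30°) = 0.3613 I₀.
Transmitted fraction = 0.3613.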